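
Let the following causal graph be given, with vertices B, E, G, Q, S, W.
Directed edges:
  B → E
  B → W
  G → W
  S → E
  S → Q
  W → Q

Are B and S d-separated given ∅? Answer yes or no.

Bayes-Ball from B | ∅ reaches {E,Q,W}.
S ∉ reach(B|∅) ⇒ B ⊥ S | ∅.

Yes — B ⊥ S | ∅.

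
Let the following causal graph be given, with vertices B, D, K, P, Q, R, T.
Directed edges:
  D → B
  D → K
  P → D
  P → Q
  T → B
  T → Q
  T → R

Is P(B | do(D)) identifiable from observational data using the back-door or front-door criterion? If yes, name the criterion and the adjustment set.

P(B|do(D)): backdoor, adjust for ∅.

desc(D)\{D}={B,K}; candidates ⊆ {P,Q,R,T}.
∅: D⊥B given ∅ in G with D→· removed — back-door holds.
P(B|do(D)) = P(B|D) — no adjustment needed.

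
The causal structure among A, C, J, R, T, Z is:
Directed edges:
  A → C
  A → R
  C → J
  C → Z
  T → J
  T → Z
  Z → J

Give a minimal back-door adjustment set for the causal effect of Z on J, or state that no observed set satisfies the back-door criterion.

desc(Z)\{Z}={J}; candidates ⊆ {A,C,R,T}.
size 0: {}; under {} Z still reaches {A,C,J,R,T} ∋ J.
size 1: {A}, {C}, {R} …(+1); under {A} Z still reaches {C,J,T} ∋ J.
{C,T}: Z⊥J given {C,T} in G with Z→· removed — back-door holds.

Z→J: minimal back-door set {C, T}.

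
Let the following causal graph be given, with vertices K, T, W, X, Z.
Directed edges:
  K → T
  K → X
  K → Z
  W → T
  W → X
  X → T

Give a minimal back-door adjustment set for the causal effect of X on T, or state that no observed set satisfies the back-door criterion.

X→T: minimal back-door set {K, W}.

desc(X)\{X}={T}; candidates ⊆ {K,W,Z}.
size 0: {}; under {} X still reaches {K,T,W,Z} ∋ T.
size 1: {K}, {W}, {Z}; under {K} X still reaches {T,W} ∋ T.
{K,W}: X⊥T given {K,W} in G with X→· removed — back-door holds.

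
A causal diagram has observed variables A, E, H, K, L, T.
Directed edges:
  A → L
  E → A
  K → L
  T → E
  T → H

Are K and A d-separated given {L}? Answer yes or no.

No — K and A are d-connected given {L}.

Bayes-Ball from K | {L} reaches {A,E,H,T}.
A ∈ reach(K|{L}) ⇒ K ⊥̸ A | {L}.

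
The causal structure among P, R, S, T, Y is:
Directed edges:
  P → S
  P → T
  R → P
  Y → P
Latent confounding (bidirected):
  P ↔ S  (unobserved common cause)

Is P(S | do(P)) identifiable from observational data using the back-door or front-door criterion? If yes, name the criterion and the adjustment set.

P(S|do(P)): not identifiable (no BD/FD set).

desc(P)\{P}={S,T}; candidates ⊆ {R,Y}.
P↔S: latent back-door arc(s) into P.
size 0: {}; under {} P still reaches {R,S,Y} ∋ S.
size 1: {R}, {Y}; under {R} P still reaches {S,Y} ∋ S.
size 2: {R,Y}; under {R,Y} P still reaches {S} ∋ S.
P↔S cannot be blocked by any observed set — no back-door set.
No mediator lies on a directed P→…→S path.
Neither criterion identifies P(S|do(P)) in this graph.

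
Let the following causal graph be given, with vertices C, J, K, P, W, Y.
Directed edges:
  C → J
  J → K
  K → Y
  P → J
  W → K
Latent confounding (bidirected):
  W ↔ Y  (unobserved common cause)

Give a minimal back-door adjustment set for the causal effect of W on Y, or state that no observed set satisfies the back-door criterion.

desc(W)\{W}={K,Y}; candidates ⊆ {C,J,P}.
W↔Y: latent back-door arc(s) into W.
size 0: {}; under {} W still reaches {Y} ∋ Y.
size 1: {C}, {J}, {P}; under {C} W still reaches {Y} ∋ Y.
size 2: {C,J}, {C,P}, {J,P}; under {C,J} W still reaches {Y} ∋ Y.
W↔Y cannot be blocked by any observed set — no back-door set.

W→Y: no observed back-door set.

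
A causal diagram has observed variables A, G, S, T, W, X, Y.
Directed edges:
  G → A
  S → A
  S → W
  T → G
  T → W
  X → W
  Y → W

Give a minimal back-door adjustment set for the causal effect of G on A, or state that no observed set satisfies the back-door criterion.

desc(G)\{G}={A}; candidates ⊆ {S,T,W,X,Y}.
∅: G⊥A given ∅ in G with G→· removed — back-door holds.

G→A: minimal back-door set ∅.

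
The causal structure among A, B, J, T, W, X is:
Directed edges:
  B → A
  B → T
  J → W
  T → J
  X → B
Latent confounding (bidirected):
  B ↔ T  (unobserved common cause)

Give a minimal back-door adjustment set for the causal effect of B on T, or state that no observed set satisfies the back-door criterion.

desc(B)\{B}={A,J,T,W}; candidates ⊆ {X}.
B↔T: latent back-door arc(s) into B.
size 0: {}; under {} B still reaches {J,T,W,X} ∋ T.
size 1: {X}; under {X} B still reaches {J,T,W} ∋ T.
B↔T cannot be blocked by any observed set — no back-door set.

B→T: no observed back-door set.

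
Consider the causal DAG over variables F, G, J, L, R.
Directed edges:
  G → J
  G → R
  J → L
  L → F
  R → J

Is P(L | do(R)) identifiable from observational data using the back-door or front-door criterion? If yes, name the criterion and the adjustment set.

desc(R)\{R}={F,J,L}; candidates ⊆ {G}.
size 0: {}; under {} R still reaches {F,G,J,L} ∋ L.
{G}: R⊥L given {G} in G with R→· removed — back-door holds.
P(L|do(R)) = Σ_{G} P(L|R,G)·P(G).

P(L|do(R)): backdoor, adjust for {G}.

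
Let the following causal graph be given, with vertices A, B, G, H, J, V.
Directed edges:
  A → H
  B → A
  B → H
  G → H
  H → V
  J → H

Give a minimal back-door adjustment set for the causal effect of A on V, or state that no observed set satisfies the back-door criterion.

A→V: minimal back-door set {B}.

desc(A)\{A}={H,V}; candidates ⊆ {B,G,J}.
size 0: {}; under {} A still reaches {B,H,V} ∋ V.
{B}: A⊥V given {B} in G with A→· removed — back-door holds.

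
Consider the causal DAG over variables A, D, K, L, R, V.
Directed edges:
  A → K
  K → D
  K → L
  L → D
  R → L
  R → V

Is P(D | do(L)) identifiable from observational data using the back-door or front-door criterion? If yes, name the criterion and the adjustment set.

P(D|do(L)): backdoor, adjust for {K}.

desc(L)\{L}={D}; candidates ⊆ {A,K,R,V}.
size 0: {}; under {} L still reaches {A,D,K,R,V} ∋ D.
{K}: L⊥D given {K} in G with L→· removed — back-door holds.
P(D|do(L)) = Σ_{K} P(D|L,K)·P(K).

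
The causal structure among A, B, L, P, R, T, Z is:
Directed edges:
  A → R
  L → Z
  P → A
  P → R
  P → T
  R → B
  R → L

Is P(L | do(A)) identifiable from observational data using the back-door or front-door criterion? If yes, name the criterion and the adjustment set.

desc(A)\{A}={B,L,R,Z}; candidates ⊆ {P,T}.
size 0: {}; under {} A still reaches {B,L,P,R,T,Z} ∋ L.
{P}: A⊥L given {P} in G with A→· removed — back-door holds.
P(L|do(A)) = Σ_{P} P(L|A,P)·P(P).

P(L|do(A)): backdoor, adjust for {P}.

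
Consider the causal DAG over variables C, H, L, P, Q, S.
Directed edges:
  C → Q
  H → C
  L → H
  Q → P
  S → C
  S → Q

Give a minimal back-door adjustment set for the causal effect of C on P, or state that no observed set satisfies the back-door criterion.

C→P: minimal back-door set {S}.

desc(C)\{C}={P,Q}; candidates ⊆ {H,L,S}.
size 0: {}; under {} C still reaches {H,L,P,Q,S} ∋ P.
{S}: C⊥P given {S} in G with C→· removed — back-door holds.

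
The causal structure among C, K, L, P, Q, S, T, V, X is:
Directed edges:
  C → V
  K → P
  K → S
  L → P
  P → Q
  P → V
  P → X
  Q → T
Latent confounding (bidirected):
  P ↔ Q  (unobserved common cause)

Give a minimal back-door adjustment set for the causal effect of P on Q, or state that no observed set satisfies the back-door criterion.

desc(P)\{P}={Q,T,V,X}; candidates ⊆ {C,K,L,S}.
P↔Q: latent back-door arc(s) into P.
size 0: {}; under {} P still reaches {K,L,Q,S,T} ∋ Q.
size 1: {C}, {K}, {L} …(+1); under {C} P still reaches {K,L,Q,S,T} ∋ Q.
size 2: {C,K}, {C,L}, {C,S} …(+3); under {C,K} P still reaches {L,Q,T} ∋ Q.
P↔Q cannot be blocked by any observed set — no back-door set.

P→Q: no observed back-door set.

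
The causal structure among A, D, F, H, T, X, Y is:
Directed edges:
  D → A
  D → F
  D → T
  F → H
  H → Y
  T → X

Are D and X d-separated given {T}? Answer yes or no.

Yes — D ⊥ X | {T}.

Bayes-Ball from D | {T} reaches {A,F,H,Y}.
X ∉ reach(D|{T}) ⇒ D ⊥ X | {T}.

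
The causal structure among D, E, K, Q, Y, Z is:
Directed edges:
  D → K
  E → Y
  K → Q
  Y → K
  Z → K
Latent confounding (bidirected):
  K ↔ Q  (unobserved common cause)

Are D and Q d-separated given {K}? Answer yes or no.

Bayes-Ball from D | {K} reaches {E,Q,Y,Z}.
Q ∈ reach(D|{K}) ⇒ D ⊥̸ Q | {K}.

No — D and Q are d-connected given {K}.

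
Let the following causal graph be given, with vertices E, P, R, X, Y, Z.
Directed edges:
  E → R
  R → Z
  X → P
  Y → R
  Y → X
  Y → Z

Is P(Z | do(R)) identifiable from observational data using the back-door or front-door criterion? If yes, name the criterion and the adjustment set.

desc(R)\{R}={Z}; candidates ⊆ {E,P,X,Y}.
size 0: {}; under {} R still reaches {E,P,X,Y,Z} ∋ Z.
{Y}: R⊥Z given {Y} in G with R→· removed — back-door holds.
P(Z|do(R)) = Σ_{Y} P(Z|R,Y)·P(Y).

P(Z|do(R)): backdoor, adjust for {Y}.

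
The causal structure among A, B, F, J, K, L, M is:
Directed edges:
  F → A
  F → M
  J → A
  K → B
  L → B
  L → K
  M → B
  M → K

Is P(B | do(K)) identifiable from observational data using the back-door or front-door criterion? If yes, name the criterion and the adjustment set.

P(B|do(K)): backdoor, adjust for {L, M}.

desc(K)\{K}={B}; candidates ⊆ {A,F,J,L,M}.
size 0: {}; under {} K still reaches {A,B,F,L,M} ∋ B.
size 1: {A}, {F}, {J} …(+2); under {A} K still reaches {B,F,J,L,M} ∋ B.
{L,M}: K⊥B given {L,M} in G with K→· removed — back-door holds.
P(B|do(K)) = Σ_{L,M} P(B|K,L,M)·P(L,M).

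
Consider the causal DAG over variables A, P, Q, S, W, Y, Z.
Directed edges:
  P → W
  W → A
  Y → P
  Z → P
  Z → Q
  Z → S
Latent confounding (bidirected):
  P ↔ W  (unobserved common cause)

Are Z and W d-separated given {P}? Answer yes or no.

Bayes-Ball from Z | {P} reaches {A,Q,S,W,Y}.
W ∈ reach(Z|{P}) ⇒ Z ⊥̸ W | {P}.

No — Z and W are d-connected given {P}.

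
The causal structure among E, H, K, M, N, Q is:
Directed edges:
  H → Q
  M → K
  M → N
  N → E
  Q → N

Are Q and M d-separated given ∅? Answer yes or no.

Yes — Q ⊥ M | ∅.

Bayes-Ball from Q | ∅ reaches {E,H,N}.
M ∉ reach(Q|∅) ⇒ Q ⊥ M | ∅.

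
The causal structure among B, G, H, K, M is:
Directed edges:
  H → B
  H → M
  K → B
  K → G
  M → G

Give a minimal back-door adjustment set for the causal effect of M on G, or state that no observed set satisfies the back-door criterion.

M→G: minimal back-door set ∅.

desc(M)\{M}={G}; candidates ⊆ {B,H,K}.
∅: M⊥G given ∅ in G with M→· removed — back-door holds.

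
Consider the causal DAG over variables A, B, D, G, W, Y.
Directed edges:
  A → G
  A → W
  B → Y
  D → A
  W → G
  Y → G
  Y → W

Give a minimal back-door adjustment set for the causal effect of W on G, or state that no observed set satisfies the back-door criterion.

desc(W)\{W}={G}; candidates ⊆ {A,B,D,Y}.
size 0: {}; under {} W still reaches {A,B,D,G,Y} ∋ G.
size 1: {A}, {B}, {D} …(+1); under {A} W still reaches {B,G,Y} ∋ G.
{A,Y}: W⊥G given {A,Y} in G with W→· removed — back-door holds.

W→G: minimal back-door set {A, Y}.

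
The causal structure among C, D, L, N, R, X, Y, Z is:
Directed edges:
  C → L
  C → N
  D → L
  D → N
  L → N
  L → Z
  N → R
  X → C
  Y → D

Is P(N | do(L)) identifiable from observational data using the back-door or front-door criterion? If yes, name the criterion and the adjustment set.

desc(L)\{L}={N,R,Z}; candidates ⊆ {C,D,X,Y}.
size 0: {}; under {} L still reaches {C,D,N,R,X,Y} ∋ N.
size 1: {C}, {D}, {X} …(+1); under {C} L still reaches {D,N,R,Y} ∋ N.
{C,D}: L⊥N given {C,D} in G with L→· removed — back-door holds.
P(N|do(L)) = Σ_{C,D} P(N|L,C,D)·P(C,D).

P(N|do(L)): backdoor, adjust for {C, D}.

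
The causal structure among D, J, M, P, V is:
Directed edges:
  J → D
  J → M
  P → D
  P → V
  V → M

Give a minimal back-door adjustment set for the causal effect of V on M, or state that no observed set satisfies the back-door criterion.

V→M: minimal back-door set ∅.

desc(V)\{V}={M}; candidates ⊆ {D,J,P}.
∅: V⊥M given ∅ in G with V→· removed — back-door holds.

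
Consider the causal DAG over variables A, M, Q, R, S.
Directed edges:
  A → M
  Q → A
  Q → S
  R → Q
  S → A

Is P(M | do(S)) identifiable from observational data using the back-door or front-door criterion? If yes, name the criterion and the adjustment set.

P(M|do(S)): backdoor, adjust for {Q}.

desc(S)\{S}={A,M}; candidates ⊆ {Q,R}.
size 0: {}; under {} S still reaches {A,M,Q,R} ∋ M.
{Q}: S⊥M given {Q} in G with S→· removed — back-door holds.
P(M|do(S)) = Σ_{Q} P(M|S,Q)·P(Q).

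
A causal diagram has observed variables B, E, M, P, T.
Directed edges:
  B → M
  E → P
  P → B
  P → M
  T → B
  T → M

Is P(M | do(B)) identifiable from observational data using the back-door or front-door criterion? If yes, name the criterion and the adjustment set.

P(M|do(B)): backdoor, adjust for {P, T}.

desc(B)\{B}={M}; candidates ⊆ {E,P,T}.
size 0: {}; under {} B still reaches {E,M,P,T} ∋ M.
size 1: {E}, {P}, {T}; under {E} B still reaches {M,P,T} ∋ M.
{P,T}: B⊥M given {P,T} in G with B→· removed — back-door holds.
P(M|do(B)) = Σ_{P,T} P(M|B,P,T)·P(P,T).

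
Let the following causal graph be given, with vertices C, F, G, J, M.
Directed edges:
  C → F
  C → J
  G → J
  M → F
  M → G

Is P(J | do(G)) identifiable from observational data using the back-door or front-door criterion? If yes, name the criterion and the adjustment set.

P(J|do(G)): backdoor, adjust for ∅.

desc(G)\{G}={J}; candidates ⊆ {C,F,M}.
∅: G⊥J given ∅ in G with G→· removed — back-door holds.
P(J|do(G)) = P(J|G) — no adjustment needed.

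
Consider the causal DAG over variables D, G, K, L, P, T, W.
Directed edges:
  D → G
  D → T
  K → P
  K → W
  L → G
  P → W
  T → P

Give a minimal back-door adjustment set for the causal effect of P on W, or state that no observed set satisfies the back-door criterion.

desc(P)\{P}={W}; candidates ⊆ {D,G,K,L,T}.
size 0: {}; under {} P still reaches {D,G,K,T,W} ∋ W.
{K}: P⊥W given {K} in G with P→· removed — back-door holds.

P→W: minimal back-door set {K}.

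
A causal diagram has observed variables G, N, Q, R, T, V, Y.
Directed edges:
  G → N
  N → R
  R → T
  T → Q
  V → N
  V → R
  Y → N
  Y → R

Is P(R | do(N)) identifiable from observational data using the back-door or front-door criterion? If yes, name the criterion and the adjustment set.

desc(N)\{N}={Q,R,T}; candidates ⊆ {G,V,Y}.
size 0: {}; under {} N still reaches {G,Q,R,T,V,Y} ∋ R.
size 1: {G}, {V}, {Y}; under {G} N still reaches {Q,R,T,V,Y} ∋ R.
{V,Y}: N⊥R given {V,Y} in G with N→· removed — back-door holds.
P(R|do(N)) = Σ_{V,Y} P(R|N,V,Y)·P(V,Y).

P(R|do(N)): backdoor, adjust for {V, Y}.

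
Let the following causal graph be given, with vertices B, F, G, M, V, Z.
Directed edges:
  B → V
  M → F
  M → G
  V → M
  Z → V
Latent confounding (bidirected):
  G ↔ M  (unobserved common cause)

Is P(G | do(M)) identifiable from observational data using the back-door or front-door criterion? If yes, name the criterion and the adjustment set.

P(G|do(M)): not identifiable (no BD/FD set).

desc(M)\{M}={F,G}; candidates ⊆ {B,V,Z}.
M↔G: latent back-door arc(s) into M.
size 0: {}; under {} M still reaches {B,G,V,Z} ∋ G.
size 1: {B}, {V}, {Z}; under {B} M still reaches {G,V,Z} ∋ G.
size 2: {B,V}, {B,Z}, {V,Z}; under {B,V} M still reaches {G} ∋ G.
M↔G cannot be blocked by any observed set — no back-door set.
No mediator lies on a directed M→…→G path.
Neither criterion identifies P(G|do(M)) in this graph.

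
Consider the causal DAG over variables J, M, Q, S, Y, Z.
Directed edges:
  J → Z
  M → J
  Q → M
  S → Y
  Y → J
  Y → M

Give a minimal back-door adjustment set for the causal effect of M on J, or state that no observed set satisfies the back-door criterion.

desc(M)\{M}={J,Z}; candidates ⊆ {Q,S,Y}.
size 0: {}; under {} M still reaches {J,Q,S,Y,Z} ∋ J.
{Y}: M⊥J given {Y} in G with M→· removed — back-door holds.

M→J: minimal back-door set {Y}.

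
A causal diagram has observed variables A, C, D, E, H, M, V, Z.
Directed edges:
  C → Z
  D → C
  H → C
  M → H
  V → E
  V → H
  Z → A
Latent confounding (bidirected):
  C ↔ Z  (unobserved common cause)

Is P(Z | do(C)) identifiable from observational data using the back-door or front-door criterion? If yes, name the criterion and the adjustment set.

desc(C)\{C}={A,Z}; candidates ⊆ {D,E,H,M,V}.
C↔Z: latent back-door arc(s) into C.
size 0: {}; under {} C still reaches {A,D,E,H,M,V,Z} ∋ Z.
size 1: {D}, {E}, {H} …(+2); under {D} C still reaches {A,E,H,M,V,Z} ∋ Z.
size 2: {D,E}, {D,H}, {D,M} …(+7); under {D,E} C still reaches {A,H,M,V,Z} ∋ Z.
C↔Z cannot be blocked by any observed set — no back-door set.
No mediator lies on a directed C→…→Z path.
Neither criterion identifies P(Z|do(C)) in this graph.

P(Z|do(C)): not identifiable (no BD/FD set).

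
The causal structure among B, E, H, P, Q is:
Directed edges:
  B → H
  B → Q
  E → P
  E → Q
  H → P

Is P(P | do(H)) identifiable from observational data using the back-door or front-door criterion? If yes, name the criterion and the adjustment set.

desc(H)\{H}={P}; candidates ⊆ {B,E,Q}.
∅: H⊥P given ∅ in G with H→· removed — back-door holds.
P(P|do(H)) = P(P|H) — no adjustment needed.

P(P|do(H)): backdoor, adjust for ∅.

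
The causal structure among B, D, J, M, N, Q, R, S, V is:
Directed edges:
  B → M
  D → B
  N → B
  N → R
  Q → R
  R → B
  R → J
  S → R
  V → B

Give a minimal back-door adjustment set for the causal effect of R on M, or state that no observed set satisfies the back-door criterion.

desc(R)\{R}={B,J,M}; candidates ⊆ {D,N,Q,S,V}.
size 0: {}; under {} R still reaches {B,M,N,Q,S} ∋ M.
{N}: R⊥M given {N} in G with R→· removed — back-door holds.

R→M: minimal back-door set {N}.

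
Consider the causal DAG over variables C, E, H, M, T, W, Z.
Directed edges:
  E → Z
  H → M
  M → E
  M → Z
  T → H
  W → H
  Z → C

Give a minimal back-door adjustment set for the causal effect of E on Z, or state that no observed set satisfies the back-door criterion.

E→Z: minimal back-door set {M}.

desc(E)\{E}={C,Z}; candidates ⊆ {H,M,T,W}.
size 0: {}; under {} E still reaches {C,H,M,T,W,Z} ∋ Z.
{M}: E⊥Z given {M} in G with E→· removed — back-door holds.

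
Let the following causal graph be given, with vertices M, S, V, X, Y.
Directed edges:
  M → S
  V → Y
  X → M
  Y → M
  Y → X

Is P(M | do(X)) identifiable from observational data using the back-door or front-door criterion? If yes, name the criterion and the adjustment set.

P(M|do(X)): backdoor, adjust for {Y}.

desc(X)\{X}={M,S}; candidates ⊆ {V,Y}.
size 0: {}; under {} X still reaches {M,S,V,Y} ∋ M.
{Y}: X⊥M given {Y} in G with X→· removed — back-door holds.
P(M|do(X)) = Σ_{Y} P(M|X,Y)·P(Y).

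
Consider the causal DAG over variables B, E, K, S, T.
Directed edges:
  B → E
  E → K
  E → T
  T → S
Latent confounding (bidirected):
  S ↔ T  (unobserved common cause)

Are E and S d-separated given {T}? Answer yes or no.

No — E and S are d-connected given {T}.

Bayes-Ball from E | {T} reaches {B,K,S}.
S ∈ reach(E|{T}) ⇒ E ⊥̸ S | {T}.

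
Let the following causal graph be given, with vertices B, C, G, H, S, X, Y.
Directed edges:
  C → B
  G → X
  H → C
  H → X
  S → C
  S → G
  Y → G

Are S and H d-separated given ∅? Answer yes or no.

Bayes-Ball from S | ∅ reaches {B,C,G,X}.
H ∉ reach(S|∅) ⇒ S ⊥ H | ∅.

Yes — S ⊥ H | ∅.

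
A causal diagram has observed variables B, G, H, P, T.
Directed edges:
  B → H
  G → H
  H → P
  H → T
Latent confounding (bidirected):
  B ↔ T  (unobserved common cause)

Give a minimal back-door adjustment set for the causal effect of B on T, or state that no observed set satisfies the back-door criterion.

B→T: no observed back-door set.

desc(B)\{B}={H,P,T}; candidates ⊆ {G}.
B↔T: latent back-door arc(s) into B.
size 0: {}; under {} B still reaches {T} ∋ T.
size 1: {G}; under {G} B still reaches {T} ∋ T.
B↔T cannot be blocked by any observed set — no back-door set.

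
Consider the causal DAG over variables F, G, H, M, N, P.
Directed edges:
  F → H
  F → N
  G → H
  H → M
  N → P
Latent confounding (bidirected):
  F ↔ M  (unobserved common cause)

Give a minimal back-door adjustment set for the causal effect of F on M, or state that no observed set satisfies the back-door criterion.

desc(F)\{F}={H,M,N,P}; candidates ⊆ {G}.
F↔M: latent back-door arc(s) into F.
size 0: {}; under {} F still reaches {M} ∋ M.
size 1: {G}; under {G} F still reaches {M} ∋ M.
F↔M cannot be blocked by any observed set — no back-door set.

F→M: no observed back-door set.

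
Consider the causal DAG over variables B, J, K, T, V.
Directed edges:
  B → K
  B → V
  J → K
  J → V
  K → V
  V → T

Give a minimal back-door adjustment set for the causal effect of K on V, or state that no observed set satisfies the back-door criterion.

desc(K)\{K}={T,V}; candidates ⊆ {B,J}.
size 0: {}; under {} K still reaches {B,J,T,V} ∋ V.
size 1: {B}, {J}; under {B} K still reaches {J,T,V} ∋ V.
{B,J}: K⊥V given {B,J} in G with K→· removed — back-door holds.

K→V: minimal back-door set {B, J}.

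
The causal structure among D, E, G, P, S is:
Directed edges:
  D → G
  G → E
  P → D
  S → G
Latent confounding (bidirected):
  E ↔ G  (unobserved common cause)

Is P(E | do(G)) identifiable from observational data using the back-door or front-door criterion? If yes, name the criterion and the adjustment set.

desc(G)\{G}={E}; candidates ⊆ {D,P,S}.
G↔E: latent back-door arc(s) into G.
size 0: {}; under {} G still reaches {D,E,P,S} ∋ E.
size 1: {D}, {P}, {S}; under {D} G still reaches {E,S} ∋ E.
size 2: {D,P}, {D,S}, {P,S}; under {D,P} G still reaches {E,S} ∋ E.
G↔E cannot be blocked by any observed set — no back-door set.
No mediator lies on a directed G→…→E path.
Neither criterion identifies P(E|do(G)) in this graph.

P(E|do(G)): not identifiable (no BD/FD set).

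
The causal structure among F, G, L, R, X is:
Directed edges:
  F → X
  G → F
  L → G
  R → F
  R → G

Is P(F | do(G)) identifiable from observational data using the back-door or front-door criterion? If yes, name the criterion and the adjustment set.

P(F|do(G)): backdoor, adjust for {R}.

desc(G)\{G}={F,X}; candidates ⊆ {L,R}.
size 0: {}; under {} G still reaches {F,L,R,X} ∋ F.
{R}: G⊥F given {R} in G with G→· removed — back-door holds.
P(F|do(G)) = Σ_{R} P(F|G,R)·P(R).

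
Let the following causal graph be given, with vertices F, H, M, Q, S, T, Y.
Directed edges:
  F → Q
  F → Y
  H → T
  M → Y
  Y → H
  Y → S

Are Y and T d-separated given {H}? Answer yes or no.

Yes — Y ⊥ T | {H}.

Bayes-Ball from Y | {H} reaches {F,M,Q,S}.
T ∉ reach(Y|{H}) ⇒ Y ⊥ T | {H}.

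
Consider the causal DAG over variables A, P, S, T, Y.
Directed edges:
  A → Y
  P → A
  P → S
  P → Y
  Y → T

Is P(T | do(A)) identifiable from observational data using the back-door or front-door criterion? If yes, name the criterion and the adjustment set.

desc(A)\{A}={T,Y}; candidates ⊆ {P,S}.
size 0: {}; under {} A still reaches {P,S,T,Y} ∋ T.
{P}: A⊥T given {P} in G with A→· removed — back-door holds.
P(T|do(A)) = Σ_{P} P(T|A,P)·P(P).

P(T|do(A)): backdoor, adjust for {P}.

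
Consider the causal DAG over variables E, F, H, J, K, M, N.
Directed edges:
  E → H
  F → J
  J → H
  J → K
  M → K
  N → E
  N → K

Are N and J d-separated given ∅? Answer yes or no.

Yes — N ⊥ J | ∅.

Bayes-Ball from N | ∅ reaches {E,H,K}.
J ∉ reach(N|∅) ⇒ N ⊥ J | ∅.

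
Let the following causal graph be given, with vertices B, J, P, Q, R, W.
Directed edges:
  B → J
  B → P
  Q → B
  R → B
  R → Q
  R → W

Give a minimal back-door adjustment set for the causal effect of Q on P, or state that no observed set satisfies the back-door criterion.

Q→P: minimal back-door set {R}.

desc(Q)\{Q}={B,J,P}; candidates ⊆ {R,W}.
size 0: {}; under {} Q still reaches {B,J,P,R,W} ∋ P.
{R}: Q⊥P given {R} in G with Q→· removed — back-door holds.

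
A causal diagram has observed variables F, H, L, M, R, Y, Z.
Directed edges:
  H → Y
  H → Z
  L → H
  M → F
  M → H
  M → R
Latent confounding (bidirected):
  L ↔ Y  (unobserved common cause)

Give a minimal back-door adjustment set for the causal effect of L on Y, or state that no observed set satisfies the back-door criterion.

desc(L)\{L}={H,Y,Z}; candidates ⊆ {F,M,R}.
L↔Y: latent back-door arc(s) into L.
size 0: {}; under {} L still reaches {Y} ∋ Y.
size 1: {F}, {M}, {R}; under {F} L still reaches {Y} ∋ Y.
size 2: {F,M}, {F,R}, {M,R}; under {F,M} L still reaches {Y} ∋ Y.
L↔Y cannot be blocked by any observed set — no back-door set.

L→Y: no observed back-door set.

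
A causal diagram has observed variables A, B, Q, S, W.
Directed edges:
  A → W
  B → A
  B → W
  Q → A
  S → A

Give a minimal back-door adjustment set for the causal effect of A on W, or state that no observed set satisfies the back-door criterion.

desc(A)\{A}={W}; candidates ⊆ {B,Q,S}.
size 0: {}; under {} A still reaches {B,Q,S,W} ∋ W.
{B}: A⊥W given {B} in G with A→· removed — back-door holds.

A→W: minimal back-door set {B}.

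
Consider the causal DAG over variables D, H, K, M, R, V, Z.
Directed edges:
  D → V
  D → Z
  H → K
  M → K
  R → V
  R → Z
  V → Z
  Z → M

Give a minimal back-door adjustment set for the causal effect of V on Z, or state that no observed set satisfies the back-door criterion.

V→Z: minimal back-door set {D, R}.

desc(V)\{V}={K,M,Z}; candidates ⊆ {D,H,R}.
size 0: {}; under {} V still reaches {D,K,M,R,Z} ∋ Z.
size 1: {D}, {H}, {R}; under {D} V still reaches {K,M,R,Z} ∋ Z.
{D,R}: V⊥Z given {D,R} in G with V→· removed — back-door holds.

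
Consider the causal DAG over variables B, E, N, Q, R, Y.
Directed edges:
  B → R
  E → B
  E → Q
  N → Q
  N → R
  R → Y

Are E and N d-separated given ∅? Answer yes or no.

Yes — E ⊥ N | ∅.

Bayes-Ball from E | ∅ reaches {B,Q,R,Y}.
N ∉ reach(E|∅) ⇒ E ⊥ N | ∅.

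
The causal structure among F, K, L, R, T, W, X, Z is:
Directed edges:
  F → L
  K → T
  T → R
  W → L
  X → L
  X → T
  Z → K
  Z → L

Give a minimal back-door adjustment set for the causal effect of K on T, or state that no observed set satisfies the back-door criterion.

desc(K)\{K}={R,T}; candidates ⊆ {F,L,W,X,Z}.
∅: K⊥T given ∅ in G with K→· removed — back-door holds.

K→T: minimal back-door set ∅.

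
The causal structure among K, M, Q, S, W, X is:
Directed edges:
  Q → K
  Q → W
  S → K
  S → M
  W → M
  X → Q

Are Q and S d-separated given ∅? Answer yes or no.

Yes — Q ⊥ S | ∅.

Bayes-Ball from Q | ∅ reaches {K,M,W,X}.
S ∉ reach(Q|∅) ⇒ Q ⊥ S | ∅.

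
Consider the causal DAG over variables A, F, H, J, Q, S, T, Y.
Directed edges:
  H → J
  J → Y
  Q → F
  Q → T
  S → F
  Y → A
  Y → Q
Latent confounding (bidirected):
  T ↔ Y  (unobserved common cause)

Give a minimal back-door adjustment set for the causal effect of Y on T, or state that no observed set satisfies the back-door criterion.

Y→T: no observed back-door set.

desc(Y)\{Y}={A,F,Q,T}; candidates ⊆ {H,J,S}.
Y↔T: latent back-door arc(s) into Y.
size 0: {}; under {} Y still reaches {H,J,T} ∋ T.
size 1: {H}, {J}, {S}; under {H} Y still reaches {J,T} ∋ T.
size 2: {H,J}, {H,S}, {J,S}; under {H,J} Y still reaches {T} ∋ T.
Y↔T cannot be blocked by any observed set — no back-door set.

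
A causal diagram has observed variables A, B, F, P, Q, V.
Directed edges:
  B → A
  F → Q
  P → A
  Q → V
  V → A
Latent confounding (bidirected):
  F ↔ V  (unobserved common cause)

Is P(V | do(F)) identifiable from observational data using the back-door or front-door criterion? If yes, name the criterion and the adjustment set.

P(V|do(F)): frontdoor, adjust for {Q}.

desc(F)\{F}={A,Q,V}; candidates ⊆ {B,P}.
F↔V: latent back-door arc(s) into F.
size 0: {}; under {} F still reaches {A,V} ∋ V.
size 1: {B}, {P}; under {B} F still reaches {A,V} ∋ V.
size 2: {B,P}; under {B,P} F still reaches {A,V} ∋ V.
F↔V cannot be blocked by any observed set — no back-door set.
{Q}: (i) intercepts every directed F→V path; (ii) no back-door F→{Q}; (iii) {F} blocks every back-door {Q}→V. Front-door holds.
P(V|do(F)) = Σ_{Q} P(Q|F) Σ_{F'} P(V|Q,F')P(F').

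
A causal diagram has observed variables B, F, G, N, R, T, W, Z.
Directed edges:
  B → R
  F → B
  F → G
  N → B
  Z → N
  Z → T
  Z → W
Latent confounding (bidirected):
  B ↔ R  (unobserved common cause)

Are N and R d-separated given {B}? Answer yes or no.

Bayes-Ball from N | {B} reaches {F,G,R,T,W,Z}.
R ∈ reach(N|{B}) ⇒ N ⊥̸ R | {B}.

No — N and R are d-connected given {B}.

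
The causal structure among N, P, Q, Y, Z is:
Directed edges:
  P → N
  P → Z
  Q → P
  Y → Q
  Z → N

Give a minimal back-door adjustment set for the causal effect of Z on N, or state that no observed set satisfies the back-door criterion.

Z→N: minimal back-door set {P}.

desc(Z)\{Z}={N}; candidates ⊆ {P,Q,Y}.
size 0: {}; under {} Z still reaches {N,P,Q,Y} ∋ N.
{P}: Z⊥N given {P} in G with Z→· removed — back-door holds.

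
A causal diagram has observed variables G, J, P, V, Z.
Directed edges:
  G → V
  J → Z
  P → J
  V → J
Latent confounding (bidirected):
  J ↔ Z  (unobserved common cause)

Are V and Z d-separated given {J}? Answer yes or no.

No — V and Z are d-connected given {J}.

Bayes-Ball from V | {J} reaches {G,P,Z}.
Z ∈ reach(V|{J}) ⇒ V ⊥̸ Z | {J}.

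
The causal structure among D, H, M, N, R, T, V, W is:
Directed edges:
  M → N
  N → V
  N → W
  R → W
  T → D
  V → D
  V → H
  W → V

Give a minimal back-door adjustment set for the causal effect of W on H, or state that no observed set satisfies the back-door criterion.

W→H: minimal back-door set {N}.

desc(W)\{W}={D,H,V}; candidates ⊆ {M,N,R,T}.
size 0: {}; under {} W still reaches {D,H,M,N,R,V} ∋ H.
{N}: W⊥H given {N} in G with W→· removed — back-door holds.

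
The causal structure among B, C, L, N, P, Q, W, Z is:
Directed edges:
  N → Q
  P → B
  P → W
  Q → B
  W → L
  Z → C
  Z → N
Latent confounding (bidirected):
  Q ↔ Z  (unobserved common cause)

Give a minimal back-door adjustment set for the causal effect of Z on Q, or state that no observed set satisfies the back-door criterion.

Z→Q: no observed back-door set.

desc(Z)\{Z}={B,C,N,Q}; candidates ⊆ {L,P,W}.
Z↔Q: latent back-door arc(s) into Z.
size 0: {}; under {} Z still reaches {B,Q} ∋ Q.
size 1: {L}, {P}, {W}; under {L} Z still reaches {B,Q} ∋ Q.
size 2: {L,P}, {L,W}, {P,W}; under {L,P} Z still reaches {B,Q} ∋ Q.
Z↔Q cannot be blocked by any observed set — no back-door set.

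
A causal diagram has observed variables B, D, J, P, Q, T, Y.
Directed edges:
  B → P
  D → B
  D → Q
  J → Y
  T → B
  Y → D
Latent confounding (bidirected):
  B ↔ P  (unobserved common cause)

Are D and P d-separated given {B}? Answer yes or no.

No — D and P are d-connected given {B}.

Bayes-Ball from D | {B} reaches {J,P,Q,T,Y}.
P ∈ reach(D|{B}) ⇒ D ⊥̸ P | {B}.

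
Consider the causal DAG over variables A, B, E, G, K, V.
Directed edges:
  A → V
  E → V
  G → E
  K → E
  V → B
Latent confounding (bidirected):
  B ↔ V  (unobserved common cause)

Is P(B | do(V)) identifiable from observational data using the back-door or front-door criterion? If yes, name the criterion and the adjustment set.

P(B|do(V)): not identifiable (no BD/FD set).

desc(V)\{V}={B}; candidates ⊆ {A,E,G,K}.
V↔B: latent back-door arc(s) into V.
size 0: {}; under {} V still reaches {A,B,E,G,K} ∋ B.
size 1: {A}, {E}, {G} …(+1); under {A} V still reaches {B,E,G,K} ∋ B.
size 2: {A,E}, {A,G}, {A,K} …(+3); under {A,E} V still reaches {B} ∋ B.
V↔B cannot be blocked by any observed set — no back-door set.
No mediator lies on a directed V→…→B path.
Neither criterion identifies P(B|do(V)) in this graph.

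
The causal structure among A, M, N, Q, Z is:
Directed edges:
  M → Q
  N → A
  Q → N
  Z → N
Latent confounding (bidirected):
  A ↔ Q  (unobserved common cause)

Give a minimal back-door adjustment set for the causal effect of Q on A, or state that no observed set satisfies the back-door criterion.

Q→A: no observed back-door set.

desc(Q)\{Q}={A,N}; candidates ⊆ {M,Z}.
Q↔A: latent back-door arc(s) into Q.
size 0: {}; under {} Q still reaches {A,M} ∋ A.
size 1: {M}, {Z}; under {M} Q still reaches {A} ∋ A.
size 2: {M,Z}; under {M,Z} Q still reaches {A} ∋ A.
Q↔A cannot be blocked by any observed set — no back-door set.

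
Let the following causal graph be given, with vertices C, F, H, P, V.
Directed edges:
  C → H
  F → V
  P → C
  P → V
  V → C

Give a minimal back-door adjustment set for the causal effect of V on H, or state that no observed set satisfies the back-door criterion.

desc(V)\{V}={C,H}; candidates ⊆ {F,P}.
size 0: {}; under {} V still reaches {C,F,H,P} ∋ H.
{P}: V⊥H given {P} in G with V→· removed — back-door holds.

V→H: minimal back-door set {P}.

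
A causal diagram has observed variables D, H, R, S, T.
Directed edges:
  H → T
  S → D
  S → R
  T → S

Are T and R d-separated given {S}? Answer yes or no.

Bayes-Ball from T | {S} reaches {H}.
R ∉ reach(T|{S}) ⇒ T ⊥ R | {S}.

Yes — T ⊥ R | {S}.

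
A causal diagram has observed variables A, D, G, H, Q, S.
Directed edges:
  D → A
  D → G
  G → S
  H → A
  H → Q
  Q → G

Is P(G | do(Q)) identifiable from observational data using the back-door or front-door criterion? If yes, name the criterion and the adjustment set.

desc(Q)\{Q}={G,S}; candidates ⊆ {A,D,H}.
∅: Q⊥G given ∅ in G with Q→· removed — back-door holds.
P(G|do(Q)) = P(G|Q) — no adjustment needed.

P(G|do(Q)): backdoor, adjust for ∅.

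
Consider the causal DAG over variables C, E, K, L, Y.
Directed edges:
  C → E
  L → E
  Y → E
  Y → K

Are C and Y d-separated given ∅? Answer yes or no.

Bayes-Ball from C | ∅ reaches {E}.
Y ∉ reach(C|∅) ⇒ C ⊥ Y | ∅.

Yes — C ⊥ Y | ∅.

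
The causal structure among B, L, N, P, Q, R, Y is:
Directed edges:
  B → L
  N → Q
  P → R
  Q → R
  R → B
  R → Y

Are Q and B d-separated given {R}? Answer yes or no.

Yes — Q ⊥ B | {R}.

Bayes-Ball from Q | {R} reaches {N,P}.
B ∉ reach(Q|{R}) ⇒ Q ⊥ B | {R}.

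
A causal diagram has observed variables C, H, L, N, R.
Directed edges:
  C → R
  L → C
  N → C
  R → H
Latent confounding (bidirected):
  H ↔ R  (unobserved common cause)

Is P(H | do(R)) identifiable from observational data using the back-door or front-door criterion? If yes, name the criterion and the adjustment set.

P(H|do(R)): not identifiable (no BD/FD set).

desc(R)\{R}={H}; candidates ⊆ {C,L,N}.
R↔H: latent back-door arc(s) into R.
size 0: {}; under {} R still reaches {C,H,L,N} ∋ H.
size 1: {C}, {L}, {N}; under {C} R still reaches {H} ∋ H.
size 2: {C,L}, {C,N}, {L,N}; under {C,L} R still reaches {H} ∋ H.
R↔H cannot be blocked by any observed set — no back-door set.
No mediator lies on a directed R→…→H path.
Neither criterion identifies P(H|do(R)) in this graph.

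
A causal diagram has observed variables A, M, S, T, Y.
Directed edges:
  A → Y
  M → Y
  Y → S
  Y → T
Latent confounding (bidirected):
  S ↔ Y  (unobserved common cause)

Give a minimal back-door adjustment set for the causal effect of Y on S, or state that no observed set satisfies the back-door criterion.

desc(Y)\{Y}={S,T}; candidates ⊆ {A,M}.
Y↔S: latent back-door arc(s) into Y.
size 0: {}; under {} Y still reaches {A,M,S} ∋ S.
size 1: {A}, {M}; under {A} Y still reaches {M,S} ∋ S.
size 2: {A,M}; under {A,M} Y still reaches {S} ∋ S.
Y↔S cannot be blocked by any observed set — no back-door set.

Y→S: no observed back-door set.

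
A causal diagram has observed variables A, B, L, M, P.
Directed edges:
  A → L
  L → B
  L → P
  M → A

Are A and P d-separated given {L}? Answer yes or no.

Yes — A ⊥ P | {L}.

Bayes-Ball from A | {L} reaches {M}.
P ∉ reach(A|{L}) ⇒ A ⊥ P | {L}.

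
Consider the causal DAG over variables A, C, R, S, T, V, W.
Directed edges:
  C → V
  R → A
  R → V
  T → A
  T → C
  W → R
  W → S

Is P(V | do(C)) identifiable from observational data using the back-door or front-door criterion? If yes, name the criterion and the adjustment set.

desc(C)\{C}={V}; candidates ⊆ {A,R,S,T,W}.
∅: C⊥V given ∅ in G with C→· removed — back-door holds.
P(V|do(C)) = P(V|C) — no adjustment needed.

P(V|do(C)): backdoor, adjust for ∅.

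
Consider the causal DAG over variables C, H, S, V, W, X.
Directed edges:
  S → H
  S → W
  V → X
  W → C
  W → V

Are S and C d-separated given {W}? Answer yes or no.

Yes — S ⊥ C | {W}.

Bayes-Ball from S | {W} reaches {H}.
C ∉ reach(S|{W}) ⇒ S ⊥ C | {W}.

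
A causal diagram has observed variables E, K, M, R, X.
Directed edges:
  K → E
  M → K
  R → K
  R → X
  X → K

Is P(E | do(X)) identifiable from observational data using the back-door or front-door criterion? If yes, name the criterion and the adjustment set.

desc(X)\{X}={E,K}; candidates ⊆ {M,R}.
size 0: {}; under {} X still reaches {E,K,R} ∋ E.
{R}: X⊥E given {R} in G with X→· removed — back-door holds.
P(E|do(X)) = Σ_{R} P(E|X,R)·P(R).

P(E|do(X)): backdoor, adjust for {R}.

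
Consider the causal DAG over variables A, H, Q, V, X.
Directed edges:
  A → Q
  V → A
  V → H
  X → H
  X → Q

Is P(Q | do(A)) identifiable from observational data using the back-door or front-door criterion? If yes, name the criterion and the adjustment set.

desc(A)\{A}={Q}; candidates ⊆ {H,V,X}.
∅: A⊥Q given ∅ in G with A→· removed — back-door holds.
P(Q|do(A)) = P(Q|A) — no adjustment needed.

P(Q|do(A)): backdoor, adjust for ∅.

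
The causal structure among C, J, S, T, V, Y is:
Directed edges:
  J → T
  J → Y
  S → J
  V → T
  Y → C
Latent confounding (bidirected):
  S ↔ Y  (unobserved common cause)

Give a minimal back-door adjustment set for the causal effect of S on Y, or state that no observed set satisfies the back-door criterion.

desc(S)\{S}={C,J,T,Y}; candidates ⊆ {V}.
S↔Y: latent back-door arc(s) into S.
size 0: {}; under {} S still reaches {C,Y} ∋ Y.
size 1: {V}; under {V} S still reaches {C,Y} ∋ Y.
S↔Y cannot be blocked by any observed set — no back-door set.

S→Y: no observed back-door set.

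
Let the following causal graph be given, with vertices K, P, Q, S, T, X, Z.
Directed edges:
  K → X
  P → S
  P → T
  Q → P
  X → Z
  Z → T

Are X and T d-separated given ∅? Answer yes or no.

Bayes-Ball from X | ∅ reaches {K,T,Z}.
T ∈ reach(X|∅) ⇒ X ⊥̸ T | ∅.

No — X and T are d-connected given ∅.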